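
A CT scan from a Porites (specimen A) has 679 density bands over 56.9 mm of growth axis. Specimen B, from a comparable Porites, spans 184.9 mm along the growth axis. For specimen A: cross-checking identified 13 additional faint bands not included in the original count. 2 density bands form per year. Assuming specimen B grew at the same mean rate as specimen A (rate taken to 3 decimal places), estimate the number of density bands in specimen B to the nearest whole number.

Specimen A: correcting the raw count gives 679 + 13 = 692 true density bands.
Specimen A: with 2 density bands per year, 692 / 2 = 346 years.
A: Extension rate ≈ 56.9 / 346 = 0.164 mm/year.
For B, 184.9 / 0.164 = 1127.44 years; at 2 density bands per year that is 1127.44 × 2 ≈ 2255 density bands.

2255 density bands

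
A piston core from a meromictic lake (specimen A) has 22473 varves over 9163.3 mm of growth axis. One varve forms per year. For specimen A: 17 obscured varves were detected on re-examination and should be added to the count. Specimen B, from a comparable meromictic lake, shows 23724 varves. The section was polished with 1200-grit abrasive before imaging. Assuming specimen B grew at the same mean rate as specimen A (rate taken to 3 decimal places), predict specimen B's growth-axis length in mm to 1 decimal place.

Specimen A: after corrections the count is 22473 + 17 = 22490 varves.
A: 9163.3 mm over 22490 years gives 9163.3 / 22490 ≈ 0.407 mm/year.
B's length ≈ 0.407 × 23724 = 9655.7 mm.

9655.7 mm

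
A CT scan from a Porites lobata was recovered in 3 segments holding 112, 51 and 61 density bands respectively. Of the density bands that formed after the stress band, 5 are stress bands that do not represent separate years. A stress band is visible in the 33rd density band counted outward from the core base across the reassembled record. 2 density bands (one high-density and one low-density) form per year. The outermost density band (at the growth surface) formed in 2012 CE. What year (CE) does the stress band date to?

Total density bands = 112 + 51 + 61 = 224.
224 − 33 = 191 density bands lie beyond the stress band toward the growth surface.
Removing the 5 false density bands leaves 191 − 5 = 186 true density bands beyond the stress band.
Dividing by 2 density bands per year: 186 / 2 = 93 years.
The density band at the growth surface is 2012 CE, so the stress band dates to 2012 − 93 = 1919 CE.

1919 CE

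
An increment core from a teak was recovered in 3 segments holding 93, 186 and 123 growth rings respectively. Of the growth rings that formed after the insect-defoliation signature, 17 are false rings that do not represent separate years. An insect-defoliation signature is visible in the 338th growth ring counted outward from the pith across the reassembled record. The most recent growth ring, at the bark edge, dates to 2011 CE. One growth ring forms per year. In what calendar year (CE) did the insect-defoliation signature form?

1964 CE

Total growth rings = 93 + 186 + 123 = 402.
The insect-defoliation signature sits at growth ring 338 from the pith, so 402 − 338 = 64 growth rings formed after it.
Removing the 17 false growth rings leaves 64 − 17 = 47 true growth rings beyond the insect-defoliation signature.
Counting back 47 years from 2011 CE places the insect-defoliation signature in 2011 − 47 = 1964 CE.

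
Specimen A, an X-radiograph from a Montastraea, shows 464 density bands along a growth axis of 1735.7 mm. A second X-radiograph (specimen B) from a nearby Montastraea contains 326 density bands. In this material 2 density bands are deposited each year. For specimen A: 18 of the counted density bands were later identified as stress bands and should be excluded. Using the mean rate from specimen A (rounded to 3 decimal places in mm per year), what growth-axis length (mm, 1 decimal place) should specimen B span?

1268.6 mm

Specimen A: correcting the raw count gives 464 − 18 = 446 true density bands.
Specimen A: with 2 density bands per year, 446 / 2 = 223 years.
A: Extension rate ≈ 1735.7 / 223 = 7.783 mm per year.
Specimen B: with 2 density bands per year, 326 / 2 = 163 years. B's length ≈ 7.783 × 163 = 1268.6 mm.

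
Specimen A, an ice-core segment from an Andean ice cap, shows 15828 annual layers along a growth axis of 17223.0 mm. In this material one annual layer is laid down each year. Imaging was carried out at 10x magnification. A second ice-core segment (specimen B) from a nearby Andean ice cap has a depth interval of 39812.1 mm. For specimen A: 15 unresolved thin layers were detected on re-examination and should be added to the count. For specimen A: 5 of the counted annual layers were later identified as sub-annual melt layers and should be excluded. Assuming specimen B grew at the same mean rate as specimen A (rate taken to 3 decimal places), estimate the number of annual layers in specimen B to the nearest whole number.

Specimen A: correcting the raw count gives 15828 − 5 + 15 = 15838 true annual layers.
A: Extension rate ≈ 17223.0 / 15838 = 1.087 mm/yr.
Specimen B: 39812.1 mm / 1.087 mm per year = 36625.67 years ≈ 36626 annual layers.

36626 annual layers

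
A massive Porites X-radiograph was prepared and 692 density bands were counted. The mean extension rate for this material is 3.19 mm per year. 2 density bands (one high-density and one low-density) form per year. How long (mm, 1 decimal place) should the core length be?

With 2 density bands per year, 692 / 2 = 346 years.
Length ≈ 3.19 × 346 = 1103.7 mm.

1103.7 mm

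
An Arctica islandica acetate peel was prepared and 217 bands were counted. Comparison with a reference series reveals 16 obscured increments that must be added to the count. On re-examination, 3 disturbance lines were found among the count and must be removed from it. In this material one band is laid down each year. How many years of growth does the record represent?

True band count = 217 − 3 + 16 = 230.
With a one-to-one band periodicity this is 230 years.

230 yr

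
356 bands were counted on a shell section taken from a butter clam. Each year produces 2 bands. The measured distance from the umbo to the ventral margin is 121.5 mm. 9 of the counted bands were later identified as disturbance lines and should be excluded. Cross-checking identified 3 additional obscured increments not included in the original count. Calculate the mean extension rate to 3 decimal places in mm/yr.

Correcting the raw count gives 356 − 9 + 3 = 350 true bands.
With 2 bands per year, 350 / 2 = 175 years.
Mean rate = 121.5 mm / 175 years ≈ 0.694 mm/yr.

0.694 mm/yr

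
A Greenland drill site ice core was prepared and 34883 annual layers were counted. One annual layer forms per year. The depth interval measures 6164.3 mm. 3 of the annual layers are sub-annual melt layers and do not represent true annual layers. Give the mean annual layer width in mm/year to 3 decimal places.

0.177 mm/year

Adjusted count: 34883 − 3 = 34880 annual layers.
6164.3 mm over 34880 years gives 6164.3 / 34880 ≈ 0.177 mm/year.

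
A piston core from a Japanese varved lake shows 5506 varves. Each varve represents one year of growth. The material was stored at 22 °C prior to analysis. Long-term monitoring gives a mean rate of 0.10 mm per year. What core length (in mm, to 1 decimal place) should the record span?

550.6 mm

5506 years of growth are recorded.
5506 years at 0.10 mm/year gives 0.10 × 5506 = 550.6 mm.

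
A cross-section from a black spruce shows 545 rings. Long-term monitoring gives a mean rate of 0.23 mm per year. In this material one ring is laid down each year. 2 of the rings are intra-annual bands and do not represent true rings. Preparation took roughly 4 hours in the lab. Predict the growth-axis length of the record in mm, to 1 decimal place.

124.9 mm

Adjusted count: 545 − 2 = 543 rings.
Length ≈ 0.23 × 543 = 124.9 mm.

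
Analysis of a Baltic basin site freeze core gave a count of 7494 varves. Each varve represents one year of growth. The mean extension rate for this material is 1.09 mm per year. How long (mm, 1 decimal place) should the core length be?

8168.5 mm

7494 years of growth are recorded.
Length ≈ 1.09 × 7494 = 8168.5 mm.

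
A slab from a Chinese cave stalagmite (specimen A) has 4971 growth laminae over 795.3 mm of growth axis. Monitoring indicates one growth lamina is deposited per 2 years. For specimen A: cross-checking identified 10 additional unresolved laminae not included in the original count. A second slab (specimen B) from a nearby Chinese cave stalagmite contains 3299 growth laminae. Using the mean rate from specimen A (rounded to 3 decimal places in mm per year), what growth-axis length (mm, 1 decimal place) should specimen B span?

Specimen A: correcting the raw count gives 4971 + 10 = 4981 true growth laminae.
Specimen A: multiplying by 2 years per growth lamina: 4981 × 2 = 9962 years.
A: Mean rate = 795.3 mm / 9962 years ≈ 0.080 mm per year.
Specimen B: at 2 years per growth lamina, 3299 × 2 = 6598 years. For B, 0.080 mm/year × 6598 years = 527.8 mm.

527.8 mm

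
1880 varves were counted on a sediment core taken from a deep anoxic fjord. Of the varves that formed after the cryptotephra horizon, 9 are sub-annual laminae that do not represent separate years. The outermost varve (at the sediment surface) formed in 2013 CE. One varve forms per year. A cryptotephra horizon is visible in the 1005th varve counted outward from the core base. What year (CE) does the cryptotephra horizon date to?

1147 CE

1880 − 1005 = 875 varves lie beyond the cryptotephra horizon toward the sediment surface.
Excluding 9 false varves: 875 − 9 = 866.
The varve at the sediment surface is 2013 CE, so the cryptotephra horizon dates to 2013 − 866 = 1147 CE.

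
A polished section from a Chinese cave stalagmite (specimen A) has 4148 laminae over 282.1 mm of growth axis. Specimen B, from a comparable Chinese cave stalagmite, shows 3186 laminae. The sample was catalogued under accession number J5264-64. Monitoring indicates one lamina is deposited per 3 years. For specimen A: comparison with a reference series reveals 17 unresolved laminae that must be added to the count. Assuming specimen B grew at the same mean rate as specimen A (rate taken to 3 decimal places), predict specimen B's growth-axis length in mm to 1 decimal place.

Specimen A: adjusted count: 4148 + 17 = 4165 laminae.
Specimen A: at 3 years per lamina, 4165 × 3 = 12495 years.
A: Mean rate = 282.1 mm / 12495 years ≈ 0.023 mm/year.
Specimen B: multiplying by 3 years per lamina: 3186 × 3 = 9558 years. B's length ≈ 0.023 × 9558 = 219.8 mm.

219.8 mm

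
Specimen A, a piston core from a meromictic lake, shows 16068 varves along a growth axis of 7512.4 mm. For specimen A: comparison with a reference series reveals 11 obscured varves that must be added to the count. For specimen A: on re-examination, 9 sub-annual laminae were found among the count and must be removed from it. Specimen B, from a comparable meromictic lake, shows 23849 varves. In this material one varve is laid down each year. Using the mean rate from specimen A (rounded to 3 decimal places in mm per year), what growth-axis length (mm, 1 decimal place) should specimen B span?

Specimen A: correcting the raw count gives 16068 − 9 + 11 = 16070 true varves.
A: 7512.4 mm over 16070 years gives 7512.4 / 16070 ≈ 0.467 mm/yr.
B's length ≈ 0.467 × 23849 = 11137.5 mm.

11137.5 mm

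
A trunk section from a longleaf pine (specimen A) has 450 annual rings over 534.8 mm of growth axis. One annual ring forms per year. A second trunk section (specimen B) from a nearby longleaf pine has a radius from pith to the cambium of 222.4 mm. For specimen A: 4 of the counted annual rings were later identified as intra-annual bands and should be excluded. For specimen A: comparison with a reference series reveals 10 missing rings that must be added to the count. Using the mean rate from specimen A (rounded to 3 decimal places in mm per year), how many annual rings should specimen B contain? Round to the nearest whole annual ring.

Specimen A: true annual ring count = 450 − 4 + 10 = 456.
A: Extension rate ≈ 534.8 / 456 = 1.173 mm/year.
Specimen B: 222.4 mm / 1.173 mm per year = 189.60 years ≈ 190 annual rings.

190 annual rings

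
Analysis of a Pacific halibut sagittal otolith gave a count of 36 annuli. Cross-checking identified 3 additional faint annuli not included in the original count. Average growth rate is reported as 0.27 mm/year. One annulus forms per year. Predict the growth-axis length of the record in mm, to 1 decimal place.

Correcting the raw count gives 36 + 3 = 39 true annuli.
Predicted length = 0.27 mm/year × 39 years = 10.5 mm.

10.5 mm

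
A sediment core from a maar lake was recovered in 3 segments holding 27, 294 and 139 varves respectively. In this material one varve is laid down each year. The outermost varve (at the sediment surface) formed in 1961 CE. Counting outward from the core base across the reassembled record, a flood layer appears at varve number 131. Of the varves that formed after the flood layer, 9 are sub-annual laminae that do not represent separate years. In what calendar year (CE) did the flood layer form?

Total varves = 27 + 294 + 139 = 460.
Between varve 131 and the sediment surface there are 460 − 131 = 329 varves.
329 − 9 false = 320 true varves after the flood layer.
1961 − 320 = 1641 CE.

1641 CE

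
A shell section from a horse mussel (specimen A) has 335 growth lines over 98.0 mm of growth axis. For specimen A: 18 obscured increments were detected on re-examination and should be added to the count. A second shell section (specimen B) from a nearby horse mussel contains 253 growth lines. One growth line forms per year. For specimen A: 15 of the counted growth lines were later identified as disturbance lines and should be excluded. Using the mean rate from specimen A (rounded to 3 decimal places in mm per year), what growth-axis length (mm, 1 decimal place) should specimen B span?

Specimen A: adjusted count: 335 − 15 + 18 = 338 growth lines.
A: 98.0 mm over 338 years gives 98.0 / 338 ≈ 0.290 mm/year.
Length of B = 0.290 × 253 = 73.4 mm.

73.4 mm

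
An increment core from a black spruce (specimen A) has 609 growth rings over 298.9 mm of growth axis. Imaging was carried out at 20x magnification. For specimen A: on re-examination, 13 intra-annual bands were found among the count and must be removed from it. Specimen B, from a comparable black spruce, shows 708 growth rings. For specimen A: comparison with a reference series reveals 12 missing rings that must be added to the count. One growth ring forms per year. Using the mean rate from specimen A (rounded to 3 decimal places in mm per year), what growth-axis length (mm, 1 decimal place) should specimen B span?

348.3 mm

Specimen A: adjusted count: 609 − 13 + 12 = 608 growth rings.
A: Extension rate ≈ 298.9 / 608 = 0.492 mm/year.
For B, 0.492 mm/year × 708 years = 348.3 mm.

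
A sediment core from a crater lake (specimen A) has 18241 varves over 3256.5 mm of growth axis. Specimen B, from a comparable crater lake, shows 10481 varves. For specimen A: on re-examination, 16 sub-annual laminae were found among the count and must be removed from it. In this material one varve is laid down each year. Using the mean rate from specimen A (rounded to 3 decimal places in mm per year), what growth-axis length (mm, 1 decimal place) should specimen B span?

Specimen A: correcting the raw count gives 18241 − 16 = 18225 true varves.
A: Mean rate = 3256.5 mm / 18225 years ≈ 0.179 mm/yr.
B's length ≈ 0.179 × 10481 = 1876.1 mm.

1876.1 mm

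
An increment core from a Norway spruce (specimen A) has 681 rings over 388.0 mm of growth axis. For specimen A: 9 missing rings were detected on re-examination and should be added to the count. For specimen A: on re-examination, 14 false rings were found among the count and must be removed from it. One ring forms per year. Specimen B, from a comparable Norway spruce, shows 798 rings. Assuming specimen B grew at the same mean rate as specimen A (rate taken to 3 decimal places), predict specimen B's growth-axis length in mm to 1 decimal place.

458.1 mm

Specimen A: correcting the raw count gives 681 − 14 + 9 = 676 true rings.
A: Extension rate ≈ 388.0 / 676 = 0.574 mm/year.
Length of B = 0.574 × 798 = 458.1 mm.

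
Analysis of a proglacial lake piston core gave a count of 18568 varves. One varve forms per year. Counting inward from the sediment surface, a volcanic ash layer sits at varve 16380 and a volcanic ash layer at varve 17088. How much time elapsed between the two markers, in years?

708 years

Separation: 17088 − 16380 = 708 varves.
One varve per year makes the interval 708 years.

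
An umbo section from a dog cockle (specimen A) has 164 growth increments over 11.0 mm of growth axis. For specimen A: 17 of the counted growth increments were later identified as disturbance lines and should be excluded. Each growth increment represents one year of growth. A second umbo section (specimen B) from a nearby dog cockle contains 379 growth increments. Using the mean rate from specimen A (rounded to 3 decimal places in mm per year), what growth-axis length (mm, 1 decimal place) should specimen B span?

28.4 mm

Specimen A: after corrections the count is 164 − 17 = 147 growth increments.
A: Extension rate ≈ 11.0 / 147 = 0.075 mm/year.
B's length ≈ 0.075 × 379 = 28.4 mm.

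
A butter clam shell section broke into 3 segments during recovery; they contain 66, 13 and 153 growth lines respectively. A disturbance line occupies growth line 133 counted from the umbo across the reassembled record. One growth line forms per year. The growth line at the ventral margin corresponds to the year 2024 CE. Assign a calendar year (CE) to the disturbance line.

Total growth lines = 66 + 13 + 153 = 232.
232 − 133 = 99 growth lines lie beyond the disturbance line toward the ventral margin.
The growth line at the ventral margin is 2024 CE, so the disturbance line dates to 2024 − 99 = 1925 CE.

1925 CE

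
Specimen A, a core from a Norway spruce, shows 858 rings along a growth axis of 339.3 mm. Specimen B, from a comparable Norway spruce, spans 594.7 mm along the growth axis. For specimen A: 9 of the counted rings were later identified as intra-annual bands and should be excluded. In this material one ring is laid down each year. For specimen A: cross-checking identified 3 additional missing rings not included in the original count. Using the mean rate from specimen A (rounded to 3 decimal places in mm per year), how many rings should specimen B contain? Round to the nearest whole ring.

Specimen A: correcting the raw count gives 858 − 9 + 3 = 852 true rings.
A: Extension rate ≈ 339.3 / 852 = 0.398 mm per year.
Specimen B: 594.7 mm / 0.398 mm per year = 1494.22 years ≈ 1494 rings.

1494 rings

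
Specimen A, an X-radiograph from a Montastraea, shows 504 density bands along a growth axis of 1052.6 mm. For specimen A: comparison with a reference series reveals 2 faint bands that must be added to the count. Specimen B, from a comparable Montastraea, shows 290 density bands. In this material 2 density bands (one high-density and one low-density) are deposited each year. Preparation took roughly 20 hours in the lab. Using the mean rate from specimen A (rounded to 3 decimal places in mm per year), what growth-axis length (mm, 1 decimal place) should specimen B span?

Specimen A: true density band count = 504 + 2 = 506.
Specimen A: 506 density bands at 2 per year is 506 / 2 = 253 years.
A: 1052.6 mm over 253 years gives 1052.6 / 253 ≈ 4.160 mm/year.
Specimen B: dividing by 2 density bands per year: 290 / 2 = 145 years. B's length ≈ 4.160 × 145 = 603.2 mm.

603.2 mm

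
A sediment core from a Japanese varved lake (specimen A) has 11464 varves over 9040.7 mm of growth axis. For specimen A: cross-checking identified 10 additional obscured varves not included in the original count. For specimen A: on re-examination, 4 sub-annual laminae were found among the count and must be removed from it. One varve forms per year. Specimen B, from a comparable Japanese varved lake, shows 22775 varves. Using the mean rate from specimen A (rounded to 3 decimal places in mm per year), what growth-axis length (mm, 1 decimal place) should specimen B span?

Specimen A: adjusted count: 11464 − 4 + 10 = 11470 varves.
A: Mean rate = 9040.7 mm / 11470 years ≈ 0.788 mm/year.
Length of B = 0.788 × 22775 = 17946.7 mm.

17946.7 mm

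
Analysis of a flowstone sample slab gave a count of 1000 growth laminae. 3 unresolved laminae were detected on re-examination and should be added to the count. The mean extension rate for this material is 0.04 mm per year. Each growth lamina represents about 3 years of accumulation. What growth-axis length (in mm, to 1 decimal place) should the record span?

120.4 mm

After corrections the count is 1000 + 3 = 1003 growth laminae.
1003 growth laminae at 3 years each span 1003 × 3 = 3009 years.
Length ≈ 0.04 × 3009 = 120.4 mm.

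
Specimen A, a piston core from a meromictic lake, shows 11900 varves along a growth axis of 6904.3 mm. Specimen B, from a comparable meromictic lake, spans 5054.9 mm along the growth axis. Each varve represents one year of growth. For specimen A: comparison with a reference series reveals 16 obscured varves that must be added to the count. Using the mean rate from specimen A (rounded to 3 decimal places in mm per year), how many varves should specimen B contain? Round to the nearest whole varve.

8730 varves

Specimen A: adjusted count: 11900 + 16 = 11916 varves.
A: Extension rate ≈ 6904.3 / 11916 = 0.579 mm/year.
For B, 5054.9 / 0.579 = 8730.40 years ≈ 8730 varves.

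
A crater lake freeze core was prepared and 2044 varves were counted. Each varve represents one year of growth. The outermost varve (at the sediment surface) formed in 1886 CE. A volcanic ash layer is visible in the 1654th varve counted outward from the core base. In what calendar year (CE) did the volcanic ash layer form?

1496 CE

Between varve 1654 and the sediment surface there are 2044 − 1654 = 390 varves.
The varve at the sediment surface is 1886 CE, so the volcanic ash layer dates to 1886 − 390 = 1496 CE.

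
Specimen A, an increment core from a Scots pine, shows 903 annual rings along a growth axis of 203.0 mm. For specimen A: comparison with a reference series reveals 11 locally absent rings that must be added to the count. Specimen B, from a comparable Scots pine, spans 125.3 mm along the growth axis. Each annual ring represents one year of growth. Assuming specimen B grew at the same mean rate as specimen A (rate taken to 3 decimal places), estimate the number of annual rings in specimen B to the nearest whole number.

Specimen A: adjusted count: 903 + 11 = 914 annual rings.
A: Extension rate ≈ 203.0 / 914 = 0.222 mm/year.
For B, 125.3 / 0.222 = 564.41 years ≈ 564 annual rings.

564 annual rings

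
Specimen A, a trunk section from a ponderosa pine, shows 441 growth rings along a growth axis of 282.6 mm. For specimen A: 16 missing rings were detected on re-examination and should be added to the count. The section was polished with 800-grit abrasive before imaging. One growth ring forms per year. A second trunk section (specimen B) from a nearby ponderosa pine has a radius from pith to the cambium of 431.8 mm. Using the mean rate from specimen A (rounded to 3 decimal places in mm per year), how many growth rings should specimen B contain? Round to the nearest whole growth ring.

Specimen A: true growth ring count = 441 + 16 = 457.
A: Extension rate ≈ 282.6 / 457 = 0.618 mm/year.
B spans 431.8 / 0.618 = 698.71 years ≈ 699 growth rings.

699 growth rings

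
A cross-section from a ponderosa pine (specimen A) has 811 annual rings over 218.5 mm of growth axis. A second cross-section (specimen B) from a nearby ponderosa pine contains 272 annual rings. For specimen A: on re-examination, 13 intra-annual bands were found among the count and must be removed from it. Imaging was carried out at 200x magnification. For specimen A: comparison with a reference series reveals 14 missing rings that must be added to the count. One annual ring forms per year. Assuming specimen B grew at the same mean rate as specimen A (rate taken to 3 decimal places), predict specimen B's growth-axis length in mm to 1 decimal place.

73.2 mm

Specimen A: true annual ring count = 811 − 13 + 14 = 812.
A: Extension rate ≈ 218.5 / 812 = 0.269 mm/year.
For B, 0.269 mm/year × 272 years = 73.2 mm.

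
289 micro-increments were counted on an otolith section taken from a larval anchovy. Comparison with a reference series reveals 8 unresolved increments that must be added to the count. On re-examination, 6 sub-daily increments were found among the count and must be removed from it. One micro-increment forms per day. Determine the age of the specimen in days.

After corrections the count is 289 − 6 + 8 = 291 micro-increments.
At one micro-increment per day, that is 291 days.

291 d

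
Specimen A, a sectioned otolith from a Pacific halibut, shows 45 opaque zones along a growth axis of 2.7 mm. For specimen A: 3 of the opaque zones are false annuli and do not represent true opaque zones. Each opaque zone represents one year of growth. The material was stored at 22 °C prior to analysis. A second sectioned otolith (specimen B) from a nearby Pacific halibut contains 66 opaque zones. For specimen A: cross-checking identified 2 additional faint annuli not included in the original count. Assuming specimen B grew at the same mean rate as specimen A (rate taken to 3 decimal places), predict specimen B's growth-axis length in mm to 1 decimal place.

Specimen A: adjusted count: 45 − 3 + 2 = 44 opaque zones.
A: 2.7 mm over 44 years gives 2.7 / 44 ≈ 0.061 mm/year.
For B, 0.061 mm/year × 66 years = 4.0 mm.

4.0 mm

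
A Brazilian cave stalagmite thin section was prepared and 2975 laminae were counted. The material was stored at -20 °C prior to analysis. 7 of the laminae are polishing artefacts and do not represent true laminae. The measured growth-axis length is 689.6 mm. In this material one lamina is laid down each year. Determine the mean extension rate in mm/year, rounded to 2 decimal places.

Correcting the raw count gives 2975 − 7 = 2968 true laminae.
Mean rate = 689.6 mm / 2968 years ≈ 0.23 mm/year.

0.23 mm/year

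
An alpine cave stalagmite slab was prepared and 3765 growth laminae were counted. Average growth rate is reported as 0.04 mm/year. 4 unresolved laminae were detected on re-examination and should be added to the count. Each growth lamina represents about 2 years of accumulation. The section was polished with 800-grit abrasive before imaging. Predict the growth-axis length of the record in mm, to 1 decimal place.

After corrections the count is 3765 + 4 = 3769 growth laminae.
3769 growth laminae at 2 years each span 3769 × 2 = 7538 years.
Predicted length = 0.04 mm/year × 7538 years = 301.5 mm.

301.5 mm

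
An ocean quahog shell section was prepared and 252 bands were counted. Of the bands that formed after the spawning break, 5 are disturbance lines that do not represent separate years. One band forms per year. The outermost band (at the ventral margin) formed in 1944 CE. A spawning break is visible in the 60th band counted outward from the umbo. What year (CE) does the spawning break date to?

1757 CE

Between band 60 and the ventral margin there are 252 − 60 = 192 bands.
Excluding 5 false bands: 192 − 5 = 187.
1944 − 187 = 1757 CE.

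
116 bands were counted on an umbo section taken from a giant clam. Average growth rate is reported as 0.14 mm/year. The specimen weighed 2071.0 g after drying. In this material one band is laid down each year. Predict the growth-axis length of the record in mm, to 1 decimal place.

16.2 mm

The record spans 116 years at 0.14 mm per year.
116 years at 0.14 mm/year gives 0.14 × 116 = 16.2 mm.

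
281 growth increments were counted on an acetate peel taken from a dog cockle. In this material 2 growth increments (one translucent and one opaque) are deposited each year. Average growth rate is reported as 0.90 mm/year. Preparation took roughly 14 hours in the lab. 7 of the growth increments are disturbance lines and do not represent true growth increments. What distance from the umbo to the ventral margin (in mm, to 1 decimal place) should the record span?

Correcting the raw count gives 281 − 7 = 274 true growth increments.
With 2 growth increments per year, 274 / 2 = 137 years.
Length ≈ 0.90 × 137 = 123.3 mm.

123.3 mm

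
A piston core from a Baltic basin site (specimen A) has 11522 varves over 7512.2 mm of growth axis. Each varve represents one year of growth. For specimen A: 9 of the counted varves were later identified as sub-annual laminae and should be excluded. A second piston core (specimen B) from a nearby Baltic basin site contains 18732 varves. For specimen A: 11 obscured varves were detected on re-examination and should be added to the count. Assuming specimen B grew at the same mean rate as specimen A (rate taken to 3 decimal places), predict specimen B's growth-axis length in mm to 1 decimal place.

12213.3 mm

Specimen A: correcting the raw count gives 11522 − 9 + 11 = 11524 true varves.
A: 7512.2 mm over 11524 years gives 7512.2 / 11524 ≈ 0.652 mm per year.
Length of B = 0.652 × 18732 = 12213.3 mm.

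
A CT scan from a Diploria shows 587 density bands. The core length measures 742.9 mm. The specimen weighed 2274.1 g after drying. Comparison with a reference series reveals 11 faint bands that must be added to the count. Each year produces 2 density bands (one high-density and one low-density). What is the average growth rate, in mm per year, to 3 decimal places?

2.485 mm per year

Adjusted count: 587 + 11 = 598 density bands.
Dividing by 2 density bands per year: 598 / 2 = 299 years.
Mean rate = 742.9 mm / 299 years ≈ 2.485 mm per year.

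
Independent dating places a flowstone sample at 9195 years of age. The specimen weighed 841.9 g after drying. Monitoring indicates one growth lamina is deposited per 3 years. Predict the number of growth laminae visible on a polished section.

3065 growth laminae

One growth lamina every 3 years means 9195 / 3 = 3065 growth laminae.
So 3065 growth laminae should be present.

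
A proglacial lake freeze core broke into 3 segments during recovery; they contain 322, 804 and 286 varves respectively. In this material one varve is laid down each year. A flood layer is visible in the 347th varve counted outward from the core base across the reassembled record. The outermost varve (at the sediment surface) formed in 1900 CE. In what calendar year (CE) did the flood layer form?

835 CE

Total varves = 322 + 804 + 286 = 1412.
The flood layer sits at varve 347 from the core base, so 1412 − 347 = 1065 varves formed after it.
The varve at the sediment surface is 1900 CE, so the flood layer dates to 1900 − 1065 = 835 CE.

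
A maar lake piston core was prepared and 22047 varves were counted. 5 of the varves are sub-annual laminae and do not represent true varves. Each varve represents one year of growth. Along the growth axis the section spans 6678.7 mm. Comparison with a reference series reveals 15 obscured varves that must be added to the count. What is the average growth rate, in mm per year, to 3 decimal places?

0.303 mm per year

Adjusted count: 22047 − 5 + 15 = 22057 varves.
Extension rate ≈ 6678.7 / 22057 = 0.303 mm per year.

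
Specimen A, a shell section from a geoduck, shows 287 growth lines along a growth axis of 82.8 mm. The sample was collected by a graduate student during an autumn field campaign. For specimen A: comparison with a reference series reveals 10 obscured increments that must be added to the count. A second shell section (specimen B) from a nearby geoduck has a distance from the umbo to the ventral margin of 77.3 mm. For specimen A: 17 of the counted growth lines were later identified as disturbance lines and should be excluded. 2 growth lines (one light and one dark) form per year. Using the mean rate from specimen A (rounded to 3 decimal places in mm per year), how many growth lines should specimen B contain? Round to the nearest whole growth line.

262 growth lines

Specimen A: after corrections the count is 287 − 17 + 10 = 280 growth lines.
Specimen A: with 2 growth lines per year, 280 / 2 = 140 years.
A: Extension rate ≈ 82.8 / 140 = 0.591 mm/yr.
B spans 77.3 / 0.591 = 130.80 years; at 2 growth lines per year that is 130.80 × 2 ≈ 262 growth lines.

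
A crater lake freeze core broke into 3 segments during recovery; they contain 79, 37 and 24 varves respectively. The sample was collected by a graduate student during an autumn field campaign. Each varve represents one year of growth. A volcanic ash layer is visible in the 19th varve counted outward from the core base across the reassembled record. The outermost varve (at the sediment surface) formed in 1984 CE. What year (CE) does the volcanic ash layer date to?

1863 CE

Total varves = 79 + 37 + 24 = 140.
The volcanic ash layer sits at varve 19 from the core base, so 140 − 19 = 121 varves formed after it.
The varve at the sediment surface is 1984 CE, so the volcanic ash layer dates to 1984 − 121 = 1863 CE.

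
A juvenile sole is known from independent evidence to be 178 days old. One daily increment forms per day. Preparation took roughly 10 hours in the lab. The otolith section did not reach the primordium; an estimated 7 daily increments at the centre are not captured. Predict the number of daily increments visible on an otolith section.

171 daily increments

One daily increment per day gives 178 daily increments over 178 days.
Subtracting the 7 daily increments not captured gives 178 − 7 = 171 daily increments in the record.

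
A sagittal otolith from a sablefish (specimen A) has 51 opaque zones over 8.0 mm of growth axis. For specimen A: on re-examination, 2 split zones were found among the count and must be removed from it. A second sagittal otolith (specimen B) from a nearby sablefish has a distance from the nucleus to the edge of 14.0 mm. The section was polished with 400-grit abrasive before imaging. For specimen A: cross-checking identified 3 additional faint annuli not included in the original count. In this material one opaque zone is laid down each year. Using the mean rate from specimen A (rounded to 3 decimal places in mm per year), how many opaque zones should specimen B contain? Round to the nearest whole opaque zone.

Specimen A: adjusted count: 51 − 2 + 3 = 52 opaque zones.
A: 8.0 mm over 52 years gives 8.0 / 52 ≈ 0.154 mm/yr.
Specimen B: 14.0 mm / 0.154 mm per year = 90.91 years ≈ 91 opaque zones.

91 opaque zones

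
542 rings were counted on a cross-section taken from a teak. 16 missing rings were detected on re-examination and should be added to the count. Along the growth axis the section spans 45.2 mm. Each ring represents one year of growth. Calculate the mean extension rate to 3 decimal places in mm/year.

0.081 mm/year

After corrections the count is 542 + 16 = 558 rings.
45.2 mm over 558 years gives 45.2 / 558 ≈ 0.081 mm/year.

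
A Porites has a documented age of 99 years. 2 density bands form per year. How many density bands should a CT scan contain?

With 2 density bands per year, 99 years would produce 99 × 2 = 198 density bands.
So 198 density bands should be present.

198 density bands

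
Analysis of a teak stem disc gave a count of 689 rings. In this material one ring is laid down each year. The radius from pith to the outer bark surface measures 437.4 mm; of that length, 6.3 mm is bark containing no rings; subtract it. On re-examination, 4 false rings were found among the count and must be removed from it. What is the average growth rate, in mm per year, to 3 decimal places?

Adjusted count: 689 − 4 = 685 rings.
The growth record spans 437.4 − 6.3 = 431.1 mm.
Extension rate ≈ 431.1 / 685 = 0.629 mm per year.

0.629 mm per year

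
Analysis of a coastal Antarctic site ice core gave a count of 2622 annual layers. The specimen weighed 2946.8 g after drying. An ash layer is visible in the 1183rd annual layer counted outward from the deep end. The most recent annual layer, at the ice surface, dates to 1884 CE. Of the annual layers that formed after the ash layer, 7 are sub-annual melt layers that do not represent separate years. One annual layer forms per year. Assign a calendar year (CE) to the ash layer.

2622 − 1183 = 1439 annual layers lie beyond the ash layer toward the ice surface.
1439 − 7 false = 1432 true annual layers after the ash layer.
Counting back 1432 years from 1884 CE places the ash layer in 1884 − 1432 = 452 CE.

452 CE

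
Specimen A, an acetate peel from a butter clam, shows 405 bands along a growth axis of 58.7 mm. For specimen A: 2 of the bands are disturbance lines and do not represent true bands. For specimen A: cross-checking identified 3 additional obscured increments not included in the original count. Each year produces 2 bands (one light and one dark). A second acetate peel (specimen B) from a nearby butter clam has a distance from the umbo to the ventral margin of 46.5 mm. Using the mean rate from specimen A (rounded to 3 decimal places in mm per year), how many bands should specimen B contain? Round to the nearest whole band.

322 bands

Specimen A: adjusted count: 405 − 2 + 3 = 406 bands.
Specimen A: 406 bands at 2 per year is 406 / 2 = 203 years.
A: 58.7 mm over 203 years gives 58.7 / 203 ≈ 0.289 mm per year.
Specimen B: 46.5 mm / 0.289 mm per year = 160.90 years; at 2 bands per year that is 160.90 × 2 ≈ 322 bands.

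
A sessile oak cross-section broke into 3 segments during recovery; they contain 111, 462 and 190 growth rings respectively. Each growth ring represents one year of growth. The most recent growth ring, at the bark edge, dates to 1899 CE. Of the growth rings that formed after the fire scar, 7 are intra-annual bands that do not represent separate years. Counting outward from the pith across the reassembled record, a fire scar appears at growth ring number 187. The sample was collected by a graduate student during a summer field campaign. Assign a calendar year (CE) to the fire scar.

1330 CE

Total growth rings = 111 + 462 + 190 = 763.
The fire scar sits at growth ring 187 from the pith, so 763 − 187 = 576 growth rings formed after it.
Excluding 7 false growth rings: 576 − 7 = 569.
1899 − 569 = 1330 CE.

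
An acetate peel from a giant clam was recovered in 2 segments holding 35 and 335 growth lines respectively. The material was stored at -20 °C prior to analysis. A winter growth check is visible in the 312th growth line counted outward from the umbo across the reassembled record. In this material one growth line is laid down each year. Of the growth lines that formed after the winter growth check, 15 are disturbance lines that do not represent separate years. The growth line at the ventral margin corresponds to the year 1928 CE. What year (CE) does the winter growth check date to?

Total growth lines = 35 + 335 = 370.
Between growth line 312 and the ventral margin there are 370 − 312 = 58 growth lines.
58 − 15 false = 43 true growth lines after the winter growth check.
The growth line at the ventral margin is 1928 CE, so the winter growth check dates to 1928 − 43 = 1885 CE.

1885 CE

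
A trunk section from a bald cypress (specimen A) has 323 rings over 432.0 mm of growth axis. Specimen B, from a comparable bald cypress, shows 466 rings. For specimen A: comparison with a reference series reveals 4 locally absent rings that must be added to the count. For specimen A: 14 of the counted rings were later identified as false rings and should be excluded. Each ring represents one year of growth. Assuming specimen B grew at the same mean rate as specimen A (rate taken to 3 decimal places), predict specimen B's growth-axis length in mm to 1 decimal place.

Specimen A: true ring count = 323 − 14 + 4 = 313.
A: 432.0 mm over 313 years gives 432.0 / 313 ≈ 1.380 mm/yr.
B's length ≈ 1.380 × 466 = 643.1 mm.

643.1 mm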